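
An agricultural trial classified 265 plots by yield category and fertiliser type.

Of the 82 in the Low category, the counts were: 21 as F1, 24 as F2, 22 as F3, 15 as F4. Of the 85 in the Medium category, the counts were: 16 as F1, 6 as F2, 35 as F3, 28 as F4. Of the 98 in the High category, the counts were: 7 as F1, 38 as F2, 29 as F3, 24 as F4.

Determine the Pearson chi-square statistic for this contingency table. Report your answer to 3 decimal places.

34.608

Row totals: 82, 85, 98. Column totals: 44, 68, 86, 67. Grand total N = 265.
Expected counts (row total × column total / N):
  Low, F1: 82×44/265 = 13.6151
  Low, F2: 82×68/265 = 21.0415
  Low, F3: 82×86/265 = 26.6113
  Low, F4: 82×67/265 = 20.7321
  Medium, F1: 85×44/265 = 14.1132
  Medium, F2: 85×68/265 = 21.8113
  Medium, F3: 85×86/265 = 27.5849
  Medium, F4: 85×67/265 = 21.4906
  High, F1: 98×44/265 = 16.2717
  High, F2: 98×68/265 = 25.1472
  High, F3: 98×86/265 = 31.8038
  High, F4: 98×67/265 = 24.7774
Contributions (O − E)²/E:
  (21 − 13.6151)²/13.6151 = 4.0056
  (24 − 21.0415)²/21.0415 = 0.4160
  (22 − 26.6113)²/26.6113 = 0.7991
  (15 − 20.7321)²/20.7321 = 1.5848
  (16 − 14.1132)²/14.1132 = 0.2522
  (6 − 21.8113)²/21.8113 = 11.4618
  (35 − 27.5849)²/27.5849 = 1.9933
  (28 − 21.4906)²/21.4906 = 1.9717
  (7 − 16.2717)²/16.2717 = 5.2831
  (38 − 25.1472)²/25.1472 = 6.5691
  (29 − 31.8038)²/31.8038 = 0.2472
  (24 − 24.7774)²/24.7774 = 0.0244
χ² = 4.0056 + 0.4160 + 0.7991 + 1.5848 + 0.2522 + 11.4618 + 1.9933 + 1.9717 + 5.2831 + 6.5691 + 0.2472 + 0.0244 = 34.608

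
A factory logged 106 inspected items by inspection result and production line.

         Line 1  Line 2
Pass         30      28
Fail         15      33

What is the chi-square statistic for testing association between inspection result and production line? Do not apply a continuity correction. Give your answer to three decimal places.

Row totals: 58, 48. Column totals: 45, 61. Grand total N = 106.
Expected counts (row total × column total / N):
  Pass, Line 1: 58×45/106 = 24.6226
  Pass, Line 2: 58×61/106 = 33.3774
  Fail, Line 1: 48×45/106 = 20.3774
  Fail, Line 2: 48×61/106 = 27.6226
Contributions (O − E)²/E:
  (30 − 24.6226)²/24.6226 = 1.1744
  (28 − 33.3774)²/33.3774 = 0.8663
  (15 − 20.3774)²/20.3774 = 1.4190
  (33 − 27.6226)²/27.6226 = 1.0468
χ² = 1.1744 + 0.8663 + 1.4190 + 1.0468 = 4.507

4.507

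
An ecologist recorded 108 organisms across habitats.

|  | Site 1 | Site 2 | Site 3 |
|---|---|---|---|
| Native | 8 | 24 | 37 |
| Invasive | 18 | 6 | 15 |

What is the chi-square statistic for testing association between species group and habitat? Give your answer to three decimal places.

16.927

Row totals: 69, 39. Column totals: 26, 30, 52. Grand total N = 108.
Expected counts (row total × column total / N):
  Native, Site 1: 69×26/108 = 16.61111
  Native, Site 2: 69×30/108 = 19.16667
  Native, Site 3: 69×52/108 = 33.22222
  Invasive, Site 1: 39×26/108 = 9.38889
  Invasive, Site 2: 39×30/108 = 10.83333
  Invasive, Site 3: 39×52/108 = 18.77778
Contributions (O − E)²/E:
  (8 − 16.61111)²/16.61111 = 4.4640
  (24 − 19.16667)²/19.16667 = 1.2188
  (37 − 33.22222)²/33.22222 = 0.4296
  (18 − 9.38889)²/9.38889 = 7.8978
  (6 − 10.83333)²/10.83333 = 2.1564
  (15 − 18.77778)²/18.77778 = 0.7600
χ² = 4.4640 + 1.2188 + 0.4296 + 7.8978 + 2.1564 + 0.7600 = 16.927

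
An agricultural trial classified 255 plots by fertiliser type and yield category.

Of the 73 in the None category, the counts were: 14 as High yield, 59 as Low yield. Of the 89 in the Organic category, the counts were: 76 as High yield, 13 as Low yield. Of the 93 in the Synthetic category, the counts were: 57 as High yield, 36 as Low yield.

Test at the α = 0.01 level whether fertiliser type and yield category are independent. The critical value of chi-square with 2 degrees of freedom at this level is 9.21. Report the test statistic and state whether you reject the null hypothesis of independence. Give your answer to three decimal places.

72.816; reject H₀

Row totals: 73, 89, 93. Column totals: 147, 108. Grand total N = 255.
Expected counts (row total × column total / N):
  None, High yield: 73×147/255 = 42.0824
  None, Low yield: 73×108/255 = 30.9176
  Organic, High yield: 89×147/255 = 51.3059
  Organic, Low yield: 89×108/255 = 37.6941
  Synthetic, High yield: 93×147/255 = 53.6118
  Synthetic, Low yield: 93×108/255 = 39.3882
Contributions (O − E)²/E:
  (14 − 42.0824)²/42.0824 = 18.7399
  (59 − 30.9176)²/30.9176 = 25.5072
  (76 − 51.3059)²/51.3059 = 11.8855
  (13 − 37.6941)²/37.6941 = 16.1776
  (57 − 53.6118)²/53.6118 = 0.2141
  (36 − 39.3882)²/39.3882 = 0.2915
χ² = 18.7399 + 25.5072 + 11.8855 + 16.1776 + 0.2141 + 0.2915 = 72.816
df = (3−1)(2−1) = 2. Since 72.816 > 9.21, reject the null hypothesis of independence at α = 0.01.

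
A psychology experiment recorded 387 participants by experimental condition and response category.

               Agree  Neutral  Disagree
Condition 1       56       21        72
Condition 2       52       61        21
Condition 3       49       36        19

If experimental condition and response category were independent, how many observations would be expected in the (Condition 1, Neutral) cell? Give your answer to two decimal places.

45.43

Row total (Condition 1) = 149; column total (Neutral) = 118; grand total N = 387.
Expected count = (row total × column total) / N = 149 × 118 / 387 = 45.43.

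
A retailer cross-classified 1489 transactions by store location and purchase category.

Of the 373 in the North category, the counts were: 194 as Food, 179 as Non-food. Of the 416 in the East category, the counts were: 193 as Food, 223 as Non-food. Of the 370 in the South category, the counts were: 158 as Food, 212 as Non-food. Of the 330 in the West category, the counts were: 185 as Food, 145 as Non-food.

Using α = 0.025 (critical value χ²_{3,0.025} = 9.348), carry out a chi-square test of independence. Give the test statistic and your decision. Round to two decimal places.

Row totals: 373, 416, 370, 330. Column totals: 730, 759. Grand total N = 1489.
Expected counts (row total × column total / N):
  North, Food: 373×730/1489 = 182.868
  North, Non-food: 373×759/1489 = 190.132
  East, Food: 416×730/1489 = 203.949
  East, Non-food: 416×759/1489 = 212.051
  South, Food: 370×730/1489 = 181.397
  South, Non-food: 370×759/1489 = 188.603
  West, Food: 330×730/1489 = 161.786
  West, Non-food: 330×759/1489 = 168.214
Contributions (O − E)²/E:
  (194 − 182.868)²/182.868 = 0.6777
  (179 − 190.132)²/190.132 = 0.6518
  (193 − 203.949)²/203.949 = 0.5878
  (223 − 212.051)²/212.051 = 0.5653
  (158 − 181.397)²/181.397 = 3.0178
  (212 − 188.603)²/188.603 = 2.9025
  (185 − 161.786)²/161.786 = 3.3309
  (145 − 168.214)²/168.214 = 3.2036
χ² = 0.6777 + 0.6518 + 0.5878 + 0.5653 + 3.0178 + 2.9025 + 3.3309 + 3.2036 = 14.94
df = (4−1)(2−1) = 3. Since 14.94 > 9.348, reject the null hypothesis of independence at α = 0.025.

14.94; reject H₀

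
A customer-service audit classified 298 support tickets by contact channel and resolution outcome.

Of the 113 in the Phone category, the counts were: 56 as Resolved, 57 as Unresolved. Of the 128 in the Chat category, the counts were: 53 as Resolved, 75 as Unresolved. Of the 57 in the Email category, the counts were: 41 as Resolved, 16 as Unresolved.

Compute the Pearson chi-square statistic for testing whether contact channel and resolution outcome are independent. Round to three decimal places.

14.742

Row totals: 113, 128, 57. Column totals: 150, 148. Grand total N = 298.
Expected counts (row total × column total / N):
  Phone, Resolved: 113×150/298 = 56.87919
  Phone, Unresolved: 113×148/298 = 56.12081
  Chat, Resolved: 128×150/298 = 64.42953
  Chat, Unresolved: 128×148/298 = 63.57047
  Email, Resolved: 57×150/298 = 28.69128
  Email, Unresolved: 57×148/298 = 28.30872
Contributions (O − E)²/E:
  (56 − 56.87919)²/56.87919 = 0.0136
  (57 − 56.12081)²/56.12081 = 0.0138
  (53 − 64.42953)²/64.42953 = 2.0276
  (75 − 63.57047)²/63.57047 = 2.0550
  (41 − 28.69128)²/28.69128 = 5.2805
  (16 − 28.30872)²/28.30872 = 5.3519
χ² = 0.0136 + 0.0138 + 2.0276 + 2.0550 + 5.2805 + 5.3519 = 14.742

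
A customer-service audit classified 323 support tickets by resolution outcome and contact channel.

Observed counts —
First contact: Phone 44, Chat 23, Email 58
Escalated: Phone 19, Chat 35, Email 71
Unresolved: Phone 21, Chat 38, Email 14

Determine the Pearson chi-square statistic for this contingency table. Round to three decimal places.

42.598

Row totals: 125, 125, 73. Column totals: 84, 96, 143. Grand total N = 323.
Expected counts (row total × column total / N):
  First contact, Phone: 125×84/323 = 32.5077
  First contact, Chat: 125×96/323 = 37.1517
  First contact, Email: 125×143/323 = 55.3406
  Escalated, Phone: 125×84/323 = 32.5077
  Escalated, Chat: 125×96/323 = 37.1517
  Escalated, Email: 125×143/323 = 55.3406
  Unresolved, Phone: 73×84/323 = 18.9845
  Unresolved, Chat: 73×96/323 = 21.6966
  Unresolved, Email: 73×143/323 = 32.3189
Contributions (O − E)²/E:
  (44 − 32.5077)²/32.5077 = 4.0628
  (23 − 37.1517)²/37.1517 = 5.3906
  (58 − 55.3406)²/55.3406 = 0.1278
  (19 − 32.5077)²/32.5077 = 5.6128
  (35 − 37.1517)²/37.1517 = 0.1246
  (71 − 55.3406)²/55.3406 = 4.4310
  (21 − 18.9845)²/18.9845 = 0.2140
  (38 − 21.6966)²/21.6966 = 12.2508
  (14 − 32.3189)²/32.3189 = 10.3835
χ² = 4.0628 + 5.3906 + 0.1278 + 5.6128 + 0.1246 + 4.4310 + 0.2140 + 12.2508 + 10.3835 = 42.598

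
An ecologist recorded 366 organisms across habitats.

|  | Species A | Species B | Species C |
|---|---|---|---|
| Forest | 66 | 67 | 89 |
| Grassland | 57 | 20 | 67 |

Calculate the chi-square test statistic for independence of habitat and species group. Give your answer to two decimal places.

13.13

Row totals: 222, 144. Column totals: 123, 87, 156. Grand total N = 366.
Expected counts (row total × column total / N):
  Forest, Species A: 222×123/366 = 74.607
  Forest, Species B: 222×87/366 = 52.770
  Forest, Species C: 222×156/366 = 94.623
  Grassland, Species A: 144×123/366 = 48.393
  Grassland, Species B: 144×87/366 = 34.230
  Grassland, Species C: 144×156/366 = 61.377
Contributions (O − E)²/E:
  (66 − 74.607)²/74.607 = 0.9929
  (67 − 52.770)²/52.770 = 3.8373
  (89 − 94.623)²/94.623 = 0.3341
  (57 − 48.393)²/48.393 = 1.5308
  (20 − 34.230)²/34.230 = 5.9157
  (67 − 61.377)²/61.377 = 0.5151
χ² = 0.9929 + 3.8373 + 0.3341 + 1.5308 + 5.9157 + 0.5151 = 13.13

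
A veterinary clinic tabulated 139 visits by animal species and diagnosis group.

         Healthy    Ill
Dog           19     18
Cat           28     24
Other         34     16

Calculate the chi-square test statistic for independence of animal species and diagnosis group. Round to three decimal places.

3.094

Row totals: 37, 52, 50. Column totals: 81, 58. Grand total N = 139.
Expected counts (row total × column total / N):
  Dog, Healthy: 37×81/139 = 21.5612
  Dog, Ill: 37×58/139 = 15.4388
  Cat, Healthy: 52×81/139 = 30.3022
  Cat, Ill: 52×58/139 = 21.6978
  Other, Healthy: 50×81/139 = 29.1367
  Other, Ill: 50×58/139 = 20.8633
Contributions (O − E)²/E:
  (19 − 21.5612)²/21.5612 = 0.3042
  (18 − 15.4388)²/15.4388 = 0.4249
  (28 − 30.3022)²/30.3022 = 0.1749
  (24 − 21.6978)²/21.6978 = 0.2443
  (34 − 29.1367)²/29.1367 = 0.8117
  (16 − 20.8633)²/20.8633 = 1.1337
χ² = 0.3042 + 0.4249 + 0.1749 + 0.2443 + 0.8117 + 1.1337 = 3.094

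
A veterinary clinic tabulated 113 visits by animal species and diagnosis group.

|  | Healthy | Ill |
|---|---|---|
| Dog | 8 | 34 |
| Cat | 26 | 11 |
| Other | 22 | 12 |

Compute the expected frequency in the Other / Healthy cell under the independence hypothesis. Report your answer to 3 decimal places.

Row total (Other) = 34; column total (Healthy) = 56; grand total N = 113.
Expected count = (row total × column total) / N = 34 × 56 / 113 = 16.850.

16.850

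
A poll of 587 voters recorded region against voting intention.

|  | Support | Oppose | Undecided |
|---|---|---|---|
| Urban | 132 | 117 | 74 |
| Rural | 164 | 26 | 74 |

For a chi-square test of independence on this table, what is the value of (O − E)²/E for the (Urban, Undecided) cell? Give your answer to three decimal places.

Row total (Urban) = 323; column total (Undecided) = 148; N = 587.
Expected count E = 323 × 148 / 587 = 81.43782.
Contribution = (O − E)²/E = (74 − 81.43782)² / 81.43782 = 0.679.

0.679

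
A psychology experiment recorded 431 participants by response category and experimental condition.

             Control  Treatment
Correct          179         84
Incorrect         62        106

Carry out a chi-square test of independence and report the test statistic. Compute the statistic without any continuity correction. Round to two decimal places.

Row totals: 263, 168. Column totals: 241, 190. Grand total N = 431.
Expected counts (row total × column total / N):
  Correct, Control: 263×241/431 = 147.060
  Correct, Treatment: 263×190/431 = 115.940
  Incorrect, Control: 168×241/431 = 93.940
  Incorrect, Treatment: 168×190/431 = 74.060
Contributions (O − E)²/E:
  (179 − 147.060)²/147.060 = 6.9371
  (84 − 115.940)²/115.940 = 8.7991
  (62 − 93.940)²/93.940 = 10.8597
  (106 − 74.060)²/74.060 = 13.7748
χ² = 6.9371 + 8.7991 + 10.8597 + 13.7748 = 40.37

40.37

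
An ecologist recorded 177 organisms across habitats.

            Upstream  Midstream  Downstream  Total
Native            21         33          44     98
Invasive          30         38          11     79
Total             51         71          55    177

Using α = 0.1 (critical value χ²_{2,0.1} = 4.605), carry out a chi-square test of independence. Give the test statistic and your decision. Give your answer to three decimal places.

Grand total N = 177.
Expected counts (row total × column total / N):
  Native, Upstream: 98×51/177 = 28.2373
  Native, Midstream: 98×71/177 = 39.3107
  Native, Downstream: 98×55/177 = 30.4520
  Invasive, Upstream: 79×51/177 = 22.7627
  Invasive, Midstream: 79×71/177 = 31.6893
  Invasive, Downstream: 79×55/177 = 24.5480
Contributions (O − E)²/E:
  (21 − 28.2373)²/28.2373 = 1.8549
  (33 − 39.3107)²/39.3107 = 1.0131
  (44 − 30.4520)²/30.4520 = 6.0275
  (30 − 22.7627)²/22.7627 = 2.3011
  (38 − 31.6893)²/31.6893 = 1.2567
  (11 − 24.5480)²/24.5480 = 7.4771
χ² = 1.8549 + 1.0131 + 6.0275 + 2.3011 + 1.2567 + 7.4771 = 19.930
df = (2−1)(3−1) = 2. Since 19.930 > 4.605, reject the null hypothesis of independence at α = 0.1.

19.930; reject H₀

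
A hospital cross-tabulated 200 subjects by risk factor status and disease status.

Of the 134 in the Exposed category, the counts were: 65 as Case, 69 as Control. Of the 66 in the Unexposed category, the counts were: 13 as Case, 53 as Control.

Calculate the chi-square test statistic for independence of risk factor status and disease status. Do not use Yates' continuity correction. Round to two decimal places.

Row totals: 134, 66. Column totals: 78, 122. Grand total N = 200.
Expected counts (row total × column total / N):
  Exposed, Case: 134×78/200 = 52.260
  Exposed, Control: 134×122/200 = 81.740
  Unexposed, Case: 66×78/200 = 25.740
  Unexposed, Control: 66×122/200 = 40.260
Contributions (O − E)²/E:
  (65 − 52.260)²/52.260 = 3.1058
  (69 − 81.740)²/81.740 = 1.9857
  (13 − 25.740)²/25.740 = 6.3057
  (53 − 40.260)²/40.260 = 4.0315
χ² = 3.1058 + 1.9857 + 6.3057 + 4.0315 = 15.43

15.43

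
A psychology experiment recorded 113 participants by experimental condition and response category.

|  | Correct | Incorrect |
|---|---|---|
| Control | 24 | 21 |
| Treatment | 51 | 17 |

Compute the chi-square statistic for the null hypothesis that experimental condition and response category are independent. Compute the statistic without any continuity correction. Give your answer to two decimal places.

5.70

Row totals: 45, 68. Column totals: 75, 38. Grand total N = 113.
Expected counts (row total × column total / N):
  Control, Correct: 45×75/113 = 29.867
  Control, Incorrect: 45×38/113 = 15.133
  Treatment, Correct: 68×75/113 = 45.133
  Treatment, Incorrect: 68×38/113 = 22.867
Contributions (O − E)²/E:
  (24 − 29.867)²/29.867 = 1.1525
  (21 − 15.133)²/15.133 = 2.2746
  (51 − 45.133)²/45.133 = 0.7627
  (17 − 22.867)²/22.867 = 1.5053
χ² = 1.1525 + 2.2746 + 0.7627 + 1.5053 = 5.70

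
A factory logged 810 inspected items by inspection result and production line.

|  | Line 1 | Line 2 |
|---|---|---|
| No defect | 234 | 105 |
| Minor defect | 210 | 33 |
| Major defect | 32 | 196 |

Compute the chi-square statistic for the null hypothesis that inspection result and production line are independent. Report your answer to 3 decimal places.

Row totals: 339, 243, 228. Column totals: 476, 334. Grand total N = 810.
Expected counts (row total × column total / N):
  No defect, Line 1: 339×476/810 = 199.2148
  No defect, Line 2: 339×334/810 = 139.7852
  Minor defect, Line 1: 243×476/810 = 142.8000
  Minor defect, Line 2: 243×334/810 = 100.2000
  Major defect, Line 1: 228×476/810 = 133.9852
  Major defect, Line 2: 228×334/810 = 94.0148
Contributions (O − E)²/E:
  (234 − 199.2148)²/199.2148 = 6.0739
  (105 − 139.7852)²/139.7852 = 8.6562
  (210 − 142.8000)²/142.8000 = 31.6235
  (33 − 100.2000)²/100.2000 = 45.0683
  (32 − 133.9852)²/133.9852 = 77.6278
  (196 − 94.0148)²/94.0148 = 110.6313
χ² = 6.0739 + 8.6562 + 31.6235 + 45.0683 + 77.6278 + 110.6313 = 279.681

279.681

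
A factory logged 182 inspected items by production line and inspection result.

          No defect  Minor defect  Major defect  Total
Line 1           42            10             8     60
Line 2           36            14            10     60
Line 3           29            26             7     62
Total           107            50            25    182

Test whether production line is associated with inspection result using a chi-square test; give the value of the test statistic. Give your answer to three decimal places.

11.117

Grand total N = 182.
Expected counts (row total × column total / N):
  Line 1, No defect: 60×107/182 = 35.2747
  Line 1, Minor defect: 60×50/182 = 16.4835
  Line 1, Major defect: 60×25/182 = 8.2418
  Line 2, No defect: 60×107/182 = 35.2747
  Line 2, Minor defect: 60×50/182 = 16.4835
  Line 2, Major defect: 60×25/182 = 8.2418
  Line 3, No defect: 62×107/182 = 36.4505
  Line 3, Minor defect: 62×50/182 = 17.0330
  Line 3, Major defect: 62×25/182 = 8.5165
Contributions (O − E)²/E:
  (42 − 35.2747)²/35.2747 = 1.2822
  (10 − 16.4835)²/16.4835 = 2.5502
  (8 − 8.2418)²/8.2418 = 0.0071
  (36 − 35.2747)²/35.2747 = 0.0149
  (14 − 16.4835)²/16.4835 = 0.3742
  (10 − 8.2418)²/8.2418 = 0.3751
  (29 − 36.4505)²/36.4505 = 1.5229
  (26 − 17.0330)²/17.0330 = 4.7207
  (7 − 8.5165)²/8.5165 = 0.2700
χ² = 1.2822 + 2.5502 + 0.0071 + 0.0149 + 0.3742 + 0.3751 + 1.5229 + 4.7207 + 0.2700 = 11.117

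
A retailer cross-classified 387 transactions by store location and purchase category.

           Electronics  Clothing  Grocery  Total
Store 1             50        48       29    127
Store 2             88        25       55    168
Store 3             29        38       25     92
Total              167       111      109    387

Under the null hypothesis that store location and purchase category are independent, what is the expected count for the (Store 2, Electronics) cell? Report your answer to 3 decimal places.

Row total (Store 2) = 168; column total (Electronics) = 167; grand total N = 387.
Expected count = (row total × column total) / N = 168 × 167 / 387 = 72.496.

72.496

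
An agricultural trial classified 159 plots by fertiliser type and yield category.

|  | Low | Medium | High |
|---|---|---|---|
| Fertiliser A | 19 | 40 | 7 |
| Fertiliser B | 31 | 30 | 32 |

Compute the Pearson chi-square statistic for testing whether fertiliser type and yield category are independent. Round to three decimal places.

Row totals: 66, 93. Column totals: 50, 70, 39. Grand total N = 159.
Expected counts (row total × column total / N):
  Fertiliser A, Low: 66×50/159 = 20.75472
  Fertiliser A, Medium: 66×70/159 = 29.05660
  Fertiliser A, High: 66×39/159 = 16.18868
  Fertiliser B, Low: 93×50/159 = 29.24528
  Fertiliser B, Medium: 93×70/159 = 40.94340
  Fertiliser B, High: 93×39/159 = 22.81132
Contributions (O − E)²/E:
  (19 − 20.75472)²/20.75472 = 0.1484
  (40 − 29.05660)²/29.05660 = 4.1215
  (7 − 16.18868)²/16.18868 = 5.2155
  (31 − 29.24528)²/29.24528 = 0.1053
  (30 − 40.94340)²/40.94340 = 2.9250
  (32 − 22.81132)²/22.81132 = 3.7013
χ² = 0.1484 + 4.1215 + 5.2155 + 0.1053 + 2.9250 + 3.7013 = 16.217

16.217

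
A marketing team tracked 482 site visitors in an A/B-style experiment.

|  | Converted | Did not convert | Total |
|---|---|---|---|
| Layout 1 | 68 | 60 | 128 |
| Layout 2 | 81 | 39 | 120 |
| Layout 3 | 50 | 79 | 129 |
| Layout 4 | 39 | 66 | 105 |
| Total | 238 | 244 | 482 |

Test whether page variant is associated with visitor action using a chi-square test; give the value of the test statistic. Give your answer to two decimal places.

28.59

Grand total N = 482.
Expected counts (row total × column total / N):
  Layout 1, Converted: 128×238/482 = 63.203
  Layout 1, Did not convert: 128×244/482 = 64.797
  Layout 2, Converted: 120×238/482 = 59.253
  Layout 2, Did not convert: 120×244/482 = 60.747
  Layout 3, Converted: 129×238/482 = 63.697
  Layout 3, Did not convert: 129×244/482 = 65.303
  Layout 4, Converted: 105×238/482 = 51.846
  Layout 4, Did not convert: 105×244/482 = 53.154
Contributions (O − E)²/E:
  (68 − 63.203)²/63.203 = 0.3641
  (60 − 64.797)²/64.797 = 0.3551
  (81 − 59.253)²/59.253 = 7.9816
  (39 − 60.747)²/60.747 = 7.7853
  (50 − 63.697)²/63.697 = 2.9453
  (79 − 65.303)²/65.303 = 2.8729
  (39 − 51.846)²/51.846 = 3.1829
  (66 − 53.154)²/53.154 = 3.1046
χ² = 0.3641 + 0.3551 + 7.9816 + 7.7853 + 2.9453 + 2.8729 + 3.1829 + 3.1046 = 28.59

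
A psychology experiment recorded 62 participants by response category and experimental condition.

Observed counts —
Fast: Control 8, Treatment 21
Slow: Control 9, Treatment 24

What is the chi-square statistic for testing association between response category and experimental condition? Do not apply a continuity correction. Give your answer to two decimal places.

Row totals: 29, 33. Column totals: 17, 45. Grand total N = 62.
Expected counts (row total × column total / N):
  Fast, Control: 29×17/62 = 7.952
  Fast, Treatment: 29×45/62 = 21.048
  Slow, Control: 33×17/62 = 9.048
  Slow, Treatment: 33×45/62 = 23.952
Contributions (O − E)²/E:
  (8 − 7.952)²/7.952 = 0.0003
  (21 − 21.048)²/21.048 = 0.0001
  (9 − 9.048)²/9.048 = 0.0003
  (24 − 23.952)²/23.952 = 0.0001
χ² = 0.0003 + 0.0001 + 0.0003 + 0.0001 = 0.00

0.00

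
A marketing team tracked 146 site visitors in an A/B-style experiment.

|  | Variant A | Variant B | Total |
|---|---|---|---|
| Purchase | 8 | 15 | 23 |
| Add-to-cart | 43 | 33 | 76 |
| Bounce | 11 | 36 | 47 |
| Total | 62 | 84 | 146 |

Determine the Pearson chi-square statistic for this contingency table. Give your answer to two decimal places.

Grand total N = 146.
Expected counts (row total × column total / N):
  Purchase, Variant A: 23×62/146 = 9.767
  Purchase, Variant B: 23×84/146 = 13.233
  Add-to-cart, Variant A: 76×62/146 = 32.274
  Add-to-cart, Variant B: 76×84/146 = 43.726
  Bounce, Variant A: 47×62/146 = 19.959
  Bounce, Variant B: 47×84/146 = 27.041
Contributions (O − E)²/E:
  (8 − 9.767)²/9.767 = 0.3197
  (15 − 13.233)²/13.233 = 0.2359
  (43 − 32.274)²/32.274 = 3.5647
  (33 − 43.726)²/43.726 = 2.6311
  (11 − 19.959)²/19.959 = 4.0214
  (36 − 27.041)²/27.041 = 2.9682
χ² = 0.3197 + 0.2359 + 3.5647 + 2.6311 + 4.0214 + 2.9682 = 13.74

13.74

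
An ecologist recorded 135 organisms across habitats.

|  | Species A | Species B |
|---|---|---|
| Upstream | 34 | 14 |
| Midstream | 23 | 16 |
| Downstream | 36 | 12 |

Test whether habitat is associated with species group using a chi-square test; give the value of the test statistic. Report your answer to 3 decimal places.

Row totals: 48, 39, 48. Column totals: 93, 42. Grand total N = 135.
Expected counts (row total × column total / N):
  Upstream, Species A: 48×93/135 = 33.06667
  Upstream, Species B: 48×42/135 = 14.93333
  Midstream, Species A: 39×93/135 = 26.86667
  Midstream, Species B: 39×42/135 = 12.13333
  Downstream, Species A: 48×93/135 = 33.06667
  Downstream, Species B: 48×42/135 = 14.93333
Contributions (O − E)²/E:
  (34 − 33.06667)²/33.06667 = 0.0263
  (14 − 14.93333)²/14.93333 = 0.0583
  (23 − 26.86667)²/26.86667 = 0.5565
  (16 − 12.13333)²/12.13333 = 1.2322
  (36 − 33.06667)²/33.06667 = 0.2602
  (12 − 14.93333)²/14.93333 = 0.5762
χ² = 0.0263 + 0.0583 + 0.5565 + 1.2322 + 0.2602 + 0.5762 = 2.710

2.710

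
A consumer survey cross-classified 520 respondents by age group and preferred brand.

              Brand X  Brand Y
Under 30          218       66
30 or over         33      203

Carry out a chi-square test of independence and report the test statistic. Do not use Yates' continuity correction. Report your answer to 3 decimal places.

Row totals: 284, 236. Column totals: 251, 269. Grand total N = 520.
Expected counts (row total × column total / N):
  Under 30, Brand X: 284×251/520 = 137.0846
  Under 30, Brand Y: 284×269/520 = 146.9154
  30 or over, Brand X: 236×251/520 = 113.9154
  30 or over, Brand Y: 236×269/520 = 122.0846
Contributions (O − E)²/E:
  (218 − 137.0846)²/137.0846 = 47.7610
  (66 − 146.9154)²/146.9154 = 44.5651
  (33 − 113.9154)²/113.9154 = 57.4751
  (203 − 122.0846)²/122.0846 = 53.6292
χ² = 47.7610 + 44.5651 + 57.4751 + 53.6292 = 203.430

203.430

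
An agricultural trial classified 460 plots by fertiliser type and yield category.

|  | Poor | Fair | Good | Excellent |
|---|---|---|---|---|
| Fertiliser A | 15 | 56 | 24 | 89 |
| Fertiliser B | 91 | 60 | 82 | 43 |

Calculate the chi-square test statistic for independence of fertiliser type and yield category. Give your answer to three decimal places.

Row totals: 184, 276. Column totals: 106, 116, 106, 132. Grand total N = 460.
Expected counts (row total × column total / N):
  Fertiliser A, Poor: 184×106/460 = 42.4000
  Fertiliser A, Fair: 184×116/460 = 46.4000
  Fertiliser A, Good: 184×106/460 = 42.4000
  Fertiliser A, Excellent: 184×132/460 = 52.8000
  Fertiliser B, Poor: 276×106/460 = 63.6000
  Fertiliser B, Fair: 276×116/460 = 69.6000
  Fertiliser B, Good: 276×106/460 = 63.6000
  Fertiliser B, Excellent: 276×132/460 = 79.2000
Contributions (O − E)²/E:
  (15 − 42.4000)²/42.4000 = 17.7066
  (56 − 46.4000)²/46.4000 = 1.9862
  (24 − 42.4000)²/42.4000 = 7.9849
  (89 − 52.8000)²/52.8000 = 24.8189
  (91 − 63.6000)²/63.6000 = 11.8044
  (60 − 69.6000)²/69.6000 = 1.3241
  (82 − 63.6000)²/63.6000 = 5.3233
  (43 − 79.2000)²/79.2000 = 16.5460
χ² = 17.7066 + 1.9862 + 7.9849 + 24.8189 + 11.8044 + 1.3241 + 5.3233 + 16.5460 = 87.494

87.494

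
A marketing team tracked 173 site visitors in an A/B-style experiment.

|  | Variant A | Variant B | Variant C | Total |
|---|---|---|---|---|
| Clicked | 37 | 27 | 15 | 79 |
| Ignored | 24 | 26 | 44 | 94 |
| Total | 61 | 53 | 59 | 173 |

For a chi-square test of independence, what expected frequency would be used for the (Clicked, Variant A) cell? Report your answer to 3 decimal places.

Row total (Clicked) = 79; column total (Variant A) = 61; grand total N = 173.
Expected count = (row total × column total) / N = 79 × 61 / 173 = 27.855.

27.855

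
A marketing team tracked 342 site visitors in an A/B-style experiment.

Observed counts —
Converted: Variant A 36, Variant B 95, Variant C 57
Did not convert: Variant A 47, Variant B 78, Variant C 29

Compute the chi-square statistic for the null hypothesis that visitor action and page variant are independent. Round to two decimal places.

8.95

Row totals: 188, 154. Column totals: 83, 173, 86. Grand total N = 342.
Expected counts (row total × column total / N):
  Converted, Variant A: 188×83/342 = 45.626
  Converted, Variant B: 188×173/342 = 95.099
  Converted, Variant C: 188×86/342 = 47.275
  Did not convert, Variant A: 154×83/342 = 37.374
  Did not convert, Variant B: 154×173/342 = 77.901
  Did not convert, Variant C: 154×86/342 = 38.725
Contributions (O − E)²/E:
  (36 − 45.626)²/45.626 = 2.0309
  (95 − 95.099)²/95.099 = 0.0001
  (57 − 47.275)²/47.275 = 2.0005
  (47 − 37.374)²/37.374 = 2.4793
  (78 − 77.901)²/77.901 = 0.0001
  (29 − 38.725)²/38.725 = 2.4422
χ² = 2.0309 + 0.0001 + 2.0005 + 2.4793 + 0.0001 + 2.4422 = 8.95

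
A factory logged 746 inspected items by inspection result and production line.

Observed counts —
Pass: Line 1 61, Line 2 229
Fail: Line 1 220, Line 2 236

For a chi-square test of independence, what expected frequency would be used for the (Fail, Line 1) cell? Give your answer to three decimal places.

171.764

Row total (Fail) = 456; column total (Line 1) = 281; grand total N = 746.
Expected count = (row total × column total) / N = 456 × 281 / 746 = 171.764.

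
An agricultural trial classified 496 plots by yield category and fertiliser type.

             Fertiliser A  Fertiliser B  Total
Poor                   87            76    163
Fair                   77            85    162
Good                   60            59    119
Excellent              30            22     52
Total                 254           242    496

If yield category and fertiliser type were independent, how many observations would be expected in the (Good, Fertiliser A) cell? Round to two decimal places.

Row total (Good) = 119; column total (Fertiliser A) = 254; grand total N = 496.
Expected count = (row total × column total) / N = 119 × 254 / 496 = 60.94.

60.94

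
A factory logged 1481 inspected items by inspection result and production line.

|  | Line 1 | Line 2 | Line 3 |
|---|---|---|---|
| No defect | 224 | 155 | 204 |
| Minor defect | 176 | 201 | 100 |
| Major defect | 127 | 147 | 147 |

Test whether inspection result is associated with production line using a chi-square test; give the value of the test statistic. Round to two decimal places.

44.66

Row totals: 583, 477, 421. Column totals: 527, 503, 451. Grand total N = 1481.
Expected counts (row total × column total / N):
  No defect, Line 1: 583×527/1481 = 207.455
  No defect, Line 2: 583×503/1481 = 198.007
  No defect, Line 3: 583×451/1481 = 177.537
  Minor defect, Line 1: 477×527/1481 = 169.736
  Minor defect, Line 2: 477×503/1481 = 162.006
  Minor defect, Line 3: 477×451/1481 = 145.258
  Major defect, Line 1: 421×527/1481 = 149.809
  Major defect, Line 2: 421×503/1481 = 142.986
  Major defect, Line 3: 421×451/1481 = 128.205
Contributions (O − E)²/E:
  (224 − 207.455)²/207.455 = 1.3195
  (155 − 198.007)²/198.007 = 9.3411
  (204 − 177.537)²/177.537 = 3.9445
  (176 − 169.736)²/169.736 = 0.2312
  (201 − 162.006)²/162.006 = 9.3857
  (100 − 145.258)²/145.258 = 14.1010
  (127 − 149.809)²/149.809 = 3.4728
  (147 − 142.986)²/142.986 = 0.1127
  (147 − 128.205)²/128.205 = 2.7554
χ² = 1.3195 + 9.3411 + 3.9445 + 0.2312 + 9.3857 + 14.1010 + 3.4728 + 0.1127 + 2.7554 = 44.66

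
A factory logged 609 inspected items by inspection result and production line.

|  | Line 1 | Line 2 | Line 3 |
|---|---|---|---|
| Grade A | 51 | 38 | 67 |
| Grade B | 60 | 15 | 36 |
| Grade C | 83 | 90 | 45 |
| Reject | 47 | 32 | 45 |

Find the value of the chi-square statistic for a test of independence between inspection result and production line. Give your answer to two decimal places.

Row totals: 156, 111, 218, 124. Column totals: 241, 175, 193. Grand total N = 609.
Expected counts (row total × column total / N):
  Grade A, Line 1: 156×241/609 = 61.734
  Grade A, Line 2: 156×175/609 = 44.828
  Grade A, Line 3: 156×193/609 = 49.438
  Grade B, Line 1: 111×241/609 = 43.926
  Grade B, Line 2: 111×175/609 = 31.897
  Grade B, Line 3: 111×193/609 = 35.177
  Grade C, Line 1: 218×241/609 = 86.269
  Grade C, Line 2: 218×175/609 = 62.644
  Grade C, Line 3: 218×193/609 = 69.087
  Reject, Line 1: 124×241/609 = 49.071
  Reject, Line 2: 124×175/609 = 35.632
  Reject, Line 3: 124×193/609 = 39.297
Contributions (O − E)²/E:
  (51 − 61.734)²/61.734 = 1.8664
  (38 − 44.828)²/44.828 = 1.0400
  (67 − 49.438)²/49.438 = 6.2386
  (60 − 43.926)²/43.926 = 5.8820
  (15 − 31.897)²/31.897 = 8.9510
  (36 − 35.177)²/35.177 = 0.0193
  (83 − 86.269)²/86.269 = 0.1239
  (90 − 62.644)²/62.644 = 11.9461
  (45 − 69.087)²/69.087 = 8.3979
  (47 − 49.071)²/49.071 = 0.0874
  (32 − 35.632)²/35.632 = 0.3702
  (45 − 39.297)²/39.297 = 0.8277
χ² = 1.8664 + 1.0400 + 6.2386 + 5.8820 + 8.9510 + 0.0193 + 0.1239 + 11.9461 + 8.3979 + 0.0874 + 0.3702 + 0.8277 = 45.75

45.75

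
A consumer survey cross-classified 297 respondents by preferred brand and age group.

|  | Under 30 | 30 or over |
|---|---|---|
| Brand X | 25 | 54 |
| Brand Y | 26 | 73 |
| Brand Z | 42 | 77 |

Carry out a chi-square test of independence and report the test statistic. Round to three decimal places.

Row totals: 79, 99, 119. Column totals: 93, 204. Grand total N = 297.
Expected counts (row total × column total / N):
  Brand X, Under 30: 79×93/297 = 24.7374
  Brand X, 30 or over: 79×204/297 = 54.2626
  Brand Y, Under 30: 99×93/297 = 31.0000
  Brand Y, 30 or over: 99×204/297 = 68.0000
  Brand Z, Under 30: 119×93/297 = 37.2626
  Brand Z, 30 or over: 119×204/297 = 81.7374
Contributions (O − E)²/E:
  (25 − 24.7374)²/24.7374 = 0.0028
  (54 − 54.2626)²/54.2626 = 0.0013
  (26 − 31.0000)²/31.0000 = 0.8065
  (73 − 68.0000)²/68.0000 = 0.3676
  (42 − 37.2626)²/37.2626 = 0.6023
  (77 − 81.7374)²/81.7374 = 0.2746
χ² = 0.0028 + 0.0013 + 0.8065 + 0.3676 + 0.6023 + 0.2746 = 2.055

2.055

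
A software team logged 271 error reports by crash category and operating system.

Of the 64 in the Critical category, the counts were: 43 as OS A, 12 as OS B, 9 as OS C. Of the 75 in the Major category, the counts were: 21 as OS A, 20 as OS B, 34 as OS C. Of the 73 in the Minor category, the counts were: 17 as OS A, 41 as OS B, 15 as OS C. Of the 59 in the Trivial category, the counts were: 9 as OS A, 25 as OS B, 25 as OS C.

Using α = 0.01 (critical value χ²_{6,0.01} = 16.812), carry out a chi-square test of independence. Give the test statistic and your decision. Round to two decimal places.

62.80; reject H₀

Row totals: 64, 75, 73, 59. Column totals: 90, 98, 83. Grand total N = 271.
Expected counts (row total × column total / N):
  Critical, OS A: 64×90/271 = 21.255
  Critical, OS B: 64×98/271 = 23.144
  Critical, OS C: 64×83/271 = 19.601
  Major, OS A: 75×90/271 = 24.908
  Major, OS B: 75×98/271 = 27.122
  Major, OS C: 75×83/271 = 22.970
  Minor, OS A: 73×90/271 = 24.244
  Minor, OS B: 73×98/271 = 26.399
  Minor, OS C: 73×83/271 = 22.358
  Trivial, OS A: 59×90/271 = 19.594
  Trivial, OS B: 59×98/271 = 21.336
  Trivial, OS C: 59×83/271 = 18.070
Contributions (O − E)²/E:
  (43 − 21.255)²/21.255 = 22.2463
  (12 − 23.144)²/23.144 = 5.3659
  (9 − 19.601)²/19.601 = 5.7334
  (21 − 24.908)²/24.908 = 0.6132
  (20 − 27.122)²/27.122 = 1.8702
  (34 − 22.970)²/22.970 = 5.2965
  (17 − 24.244)²/24.244 = 2.1645
  (41 − 26.399)²/26.399 = 8.0757
  (15 − 22.358)²/22.358 = 2.4215
  (9 − 19.594)²/19.594 = 5.7279
  (25 − 21.336)²/21.336 = 0.6292
  (25 − 18.070)²/18.070 = 2.6577
χ² = 22.2463 + 5.3659 + 5.7334 + 0.6132 + 1.8702 + 5.2965 + 2.1645 + 8.0757 + 2.4215 + 5.7279 + 0.6292 + 2.6577 = 62.80
df = (4−1)(3−1) = 6. Since 62.80 > 16.812, reject the null hypothesis of independence at α = 0.01.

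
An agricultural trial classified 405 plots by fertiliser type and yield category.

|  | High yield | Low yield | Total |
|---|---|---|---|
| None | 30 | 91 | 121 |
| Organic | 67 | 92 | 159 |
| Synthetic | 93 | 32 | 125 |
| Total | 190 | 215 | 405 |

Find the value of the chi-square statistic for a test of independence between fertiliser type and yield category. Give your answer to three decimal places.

63.148

Grand total N = 405.
Expected counts (row total × column total / N):
  None, High yield: 121×190/405 = 56.7654
  None, Low yield: 121×215/405 = 64.2346
  Organic, High yield: 159×190/405 = 74.5926
  Organic, Low yield: 159×215/405 = 84.4074
  Synthetic, High yield: 125×190/405 = 58.6420
  Synthetic, Low yield: 125×215/405 = 66.3580
Contributions (O − E)²/E:
  (30 − 56.7654)²/56.7654 = 12.6201
  (91 − 64.2346)²/64.2346 = 11.1527
  (67 − 74.5926)²/74.5926 = 0.7728
  (92 − 84.4074)²/84.4074 = 0.6830
  (93 − 58.6420)²/58.6420 = 20.1301
  (32 − 66.3580)²/66.3580 = 17.7894
χ² = 12.6201 + 11.1527 + 0.7728 + 0.6830 + 20.1301 + 17.7894 = 63.148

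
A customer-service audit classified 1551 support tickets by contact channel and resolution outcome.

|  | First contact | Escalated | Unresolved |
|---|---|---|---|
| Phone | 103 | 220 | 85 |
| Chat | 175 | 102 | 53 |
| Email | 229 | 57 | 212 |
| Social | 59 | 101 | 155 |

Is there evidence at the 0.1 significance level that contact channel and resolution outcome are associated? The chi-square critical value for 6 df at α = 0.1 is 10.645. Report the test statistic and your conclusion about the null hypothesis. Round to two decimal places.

296.27; reject H₀

Row totals: 408, 330, 498, 315. Column totals: 566, 480, 505. Grand total N = 1551.
Expected counts (row total × column total / N):
  Phone, First contact: 408×566/1551 = 148.890
  Phone, Escalated: 408×480/1551 = 126.267
  Phone, Unresolved: 408×505/1551 = 132.843
  Chat, First contact: 330×566/1551 = 120.426
  Chat, Escalated: 330×480/1551 = 102.128
  Chat, Unresolved: 330×505/1551 = 107.447
  Email, First contact: 498×566/1551 = 181.733
  Email, Escalated: 498×480/1551 = 154.120
  Email, Unresolved: 498×505/1551 = 162.147
  Social, First contact: 315×566/1551 = 114.952
  Social, Escalated: 315×480/1551 = 97.485
  Social, Unresolved: 315×505/1551 = 102.563
Contributions (O − E)²/E:
  (103 − 148.890)²/148.890 = 14.1439
  (220 − 126.267)²/126.267 = 69.5817
  (85 − 132.843)²/132.843 = 17.2305
  (175 − 120.426)²/120.426 = 24.7315
  (102 − 102.128)²/102.128 = 0.0002
  (53 − 107.447)²/107.447 = 27.5901
  (229 − 181.733)²/181.733 = 12.2937
  (57 − 154.120)²/154.120 = 61.2010
  (212 − 162.147)²/162.147 = 15.3276
  (59 − 114.952)²/114.952 = 27.2342
  (101 − 97.485)²/97.485 = 0.1267
  (155 − 102.563)²/102.563 = 26.8093
χ² = 14.1439 + 69.5817 + 17.2305 + 24.7315 + 0.0002 + 27.5901 + 12.2937 + 61.2010 + 15.3276 + 27.2342 + 0.1267 + 26.8093 = 296.27
df = (4−1)(3−1) = 6. Since 296.27 > 10.645, reject the null hypothesis of independence at α = 0.1.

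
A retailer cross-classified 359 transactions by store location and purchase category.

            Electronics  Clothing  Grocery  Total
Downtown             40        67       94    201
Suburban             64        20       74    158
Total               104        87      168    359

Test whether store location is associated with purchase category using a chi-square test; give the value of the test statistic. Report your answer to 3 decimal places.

Grand total N = 359.
Expected counts (row total × column total / N):
  Downtown, Electronics: 201×104/359 = 58.2284
  Downtown, Clothing: 201×87/359 = 48.7103
  Downtown, Grocery: 201×168/359 = 94.0613
  Suburban, Electronics: 158×104/359 = 45.7716
  Suburban, Clothing: 158×87/359 = 38.2897
  Suburban, Grocery: 158×168/359 = 73.9387
Contributions (O − E)²/E:
  (40 − 58.2284)²/58.2284 = 5.7064
  (67 − 48.7103)²/48.7103 = 6.8674
  (94 − 94.0613)²/94.0613 = 0.0000
  (64 − 45.7716)²/45.7716 = 7.2594
  (20 − 38.2897)²/38.2897 = 8.7364
  (74 − 73.9387)²/73.9387 = 0.0001
χ² = 5.7064 + 6.8674 + 0.0000 + 7.2594 + 8.7364 + 0.0001 = 28.570

28.570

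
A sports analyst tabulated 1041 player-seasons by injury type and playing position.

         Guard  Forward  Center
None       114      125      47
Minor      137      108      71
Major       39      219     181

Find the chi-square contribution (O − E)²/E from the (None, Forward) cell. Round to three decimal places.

Row total (None) = 286; column total (Forward) = 452; N = 1041.
Expected count E = 286 × 452 / 1041 = 124.1806.
Contribution = (O − E)²/E = (125 − 124.1806)² / 124.1806 = 0.005.

0.005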